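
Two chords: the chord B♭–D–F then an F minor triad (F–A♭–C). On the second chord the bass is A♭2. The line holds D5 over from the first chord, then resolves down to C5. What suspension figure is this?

4–3 suspension.

At the second chord the bass is A♭2. The suspended D5 lies a fourth above the bass; after resolving down by step to C5, the interval above the bass becomes a third.
Suspension figures are named by those two intervals: 4–3.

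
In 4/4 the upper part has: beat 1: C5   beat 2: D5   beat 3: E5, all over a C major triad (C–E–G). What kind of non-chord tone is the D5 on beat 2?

Passing tone.

The harmony at that moment is C major triad (C, E, G); D5 is not a chord tone.
It is approached by step up from C5 and left by step up to E5.
Step in, step out in the same direction — a passing tone.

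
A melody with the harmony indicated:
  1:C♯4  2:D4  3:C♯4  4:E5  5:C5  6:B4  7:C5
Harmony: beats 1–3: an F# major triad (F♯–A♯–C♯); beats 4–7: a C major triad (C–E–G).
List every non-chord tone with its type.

D4 (beat 2) — neighbor tone; B4 (beat 6) — neighbor tone.

The harmony at that moment is F♯ major triad (F♯, A♯, C♯); D4 is not a chord tone.
It is approached by step up from C♯4 and left by step down to C♯4.
Step away and step back to the same note — a neighbor tone (upper neighbor).
The harmony at that moment is C major triad (C, E, G); B4 is not a chord tone.
It is approached by step down from C5 and left by step up to C5.
Step away and step back to the same note — a neighbor tone (lower neighbor).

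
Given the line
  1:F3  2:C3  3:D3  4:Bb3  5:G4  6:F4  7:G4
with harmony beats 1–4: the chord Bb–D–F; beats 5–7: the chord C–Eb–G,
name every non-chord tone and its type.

C3 (beat 2) — appoggiatura; F4 (beat 6) — neighbor tone.

The harmony at that moment is Bb major triad (Bb, D, F); C3 is not a chord tone.
It is approached by leap down from F3 and left by step up to D3.
Leap in, step out — an appoggiatura.
The harmony at that moment is C minor triad (C, Eb, G); F4 is not a chord tone.
It is approached by step down from G4 and left by step up to G4.
Step away and step back to the same note — a neighbor tone (lower neighbor).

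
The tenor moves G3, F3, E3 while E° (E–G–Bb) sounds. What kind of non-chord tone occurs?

The harmony at that moment is E diminished triad (E, G, Bb); F3 is not a chord tone.
It is approached by step down from G3 and left by step down to E3.
Step in, step out in the same direction — a passing tone.

F3 is a passing tone.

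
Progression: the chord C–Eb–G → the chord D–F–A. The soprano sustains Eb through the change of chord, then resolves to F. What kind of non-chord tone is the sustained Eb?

Eb is a retardation.

The harmony at that moment is D minor triad (D, F, A); Eb is not a chord tone.
It is held over (the same pitch as the preceding Eb) and left by step up to F.
Held over from the previous chord and resolving up by step — a retardation.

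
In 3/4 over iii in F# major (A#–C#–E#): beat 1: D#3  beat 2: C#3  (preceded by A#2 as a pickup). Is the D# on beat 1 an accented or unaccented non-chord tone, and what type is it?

Accented appoggiatura.

The harmony at that moment is A# minor triad (A#, C#, E#); D#3 is not a chord tone.
It is approached by leap up from A#2 and left by step down to C#3.
Leap in, step out — an appoggiatura.
It falls on the downbeat, so it is accented.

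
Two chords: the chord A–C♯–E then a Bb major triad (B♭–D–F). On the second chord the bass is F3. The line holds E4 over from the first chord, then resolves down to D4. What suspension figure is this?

At the second chord the bass is F3. The suspended E4 lies a seventh above the bass; after resolving down by step to D4, the interval above the bass becomes a sixth.
Suspension figures are named by those two intervals: 7–6.

7–6 suspension.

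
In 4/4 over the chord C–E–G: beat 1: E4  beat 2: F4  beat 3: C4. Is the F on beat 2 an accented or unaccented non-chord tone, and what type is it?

The harmony at that moment is C major triad (C, E, G); F4 is not a chord tone.
It is approached by step up from E4 and left by leap down to C4.
Step in, leap out — an escape tone.
It falls on a weak beat, so it is unaccented.

Unaccented escape tone.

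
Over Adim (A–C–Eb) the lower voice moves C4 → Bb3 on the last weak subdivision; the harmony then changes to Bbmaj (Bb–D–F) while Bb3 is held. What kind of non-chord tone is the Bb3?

The harmony at that moment is A diminished triad (A, C, Eb); Bb3 is not a chord tone.
It is approached by step down from C4 and then sustained as the same pitch into the next harmony.
Arriving early and becoming a chord tone when the harmony changes — an anticipation.

Bb3 is an anticipation.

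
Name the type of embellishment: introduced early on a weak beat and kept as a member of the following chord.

Anticipation.

Approach: ahead of the chord change (typically by step), so it is dissonant against the current harmony. Departure: none — the same pitch is restated or held and is a chord tone of the new harmony.
Dissonant first, consonant once the harmony catches up: the note simply arrives early — an anticipation. (The reverse timing, consonant first and dissonant after the change, would be a suspension or retardation.)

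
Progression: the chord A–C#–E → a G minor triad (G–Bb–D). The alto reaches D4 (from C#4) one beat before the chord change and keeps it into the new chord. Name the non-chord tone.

The harmony at that moment is A major triad (A, C#, E); D4 is not a chord tone.
It is approached by step up from C#4 and then sustained as the same pitch into the next harmony.
Arriving early and becoming a chord tone when the harmony changes — an anticipation.

D4 is an anticipation.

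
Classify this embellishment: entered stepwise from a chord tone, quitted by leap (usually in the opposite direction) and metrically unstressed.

Approach: by step. Departure: by leap. Metric position: weak.
Step in, leap out, from a weak position — an escape tone (échappée). (It is the mirror image of the appoggiatura, which leaps in and steps out on a strong beat.)

Escape tone.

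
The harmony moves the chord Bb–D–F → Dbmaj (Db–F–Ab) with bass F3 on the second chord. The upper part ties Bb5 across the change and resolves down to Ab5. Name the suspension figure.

4–3 suspension.

At the second chord the bass is F3. The suspended Bb5 lies a fourth above the bass; after resolving down by step to Ab5, the interval above the bass becomes a third.
Suspension figures are named by those two intervals: 4–3.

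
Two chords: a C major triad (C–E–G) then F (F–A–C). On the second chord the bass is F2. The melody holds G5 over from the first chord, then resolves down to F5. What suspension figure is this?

At the second chord the bass is F2. The suspended G5 lies a ninth above the bass; after resolving down by step to F5, the interval above the bass becomes an octave.
Suspension figures are named by those two intervals: 9–8.

9–8 suspension.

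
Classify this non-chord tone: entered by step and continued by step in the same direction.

Passing tone.

Approach: by step. Departure: by step, continuing in the same direction.
Stepwise on both sides with no change of direction means the note fills in the space between two different chord tones — a passing tone. (Had it turned back to its starting note it would be a neighbor tone instead.)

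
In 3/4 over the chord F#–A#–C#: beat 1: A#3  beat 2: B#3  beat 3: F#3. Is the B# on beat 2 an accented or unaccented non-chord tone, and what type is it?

The harmony at that moment is F# major triad (F#, A#, C#); B#3 is not a chord tone.
It is approached by step up from A#3 and left by leap down to F#3.
Step in, leap out — an escape tone.
It falls on a weak beat, so it is unaccented.

Unaccented escape tone.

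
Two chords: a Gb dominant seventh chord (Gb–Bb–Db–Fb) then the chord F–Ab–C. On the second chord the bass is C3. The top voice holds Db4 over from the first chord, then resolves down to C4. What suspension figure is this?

9–8 suspension.

At the second chord the bass is C3. The suspended Db4 lies a ninth above the bass; after resolving down by step to C4, the interval above the bass becomes an octave.
Suspension figures are named by those two intervals: 9–8.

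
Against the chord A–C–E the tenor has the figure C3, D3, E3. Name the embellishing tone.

D3 is a passing tone.

The harmony at that moment is A minor triad (A, C, E); D3 is not a chord tone.
It is approached by step up from C3 and left by step up to E3.
Step in, step out in the same direction — a passing tone.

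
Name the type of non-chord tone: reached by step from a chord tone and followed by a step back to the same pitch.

Approach: by step. Departure: by step in the opposite direction, back to the starting pitch.
Stepwise on both sides but reversing to return to the same chord tone — a neighbor tone. (Had it continued onward in the same direction it would be a passing tone instead.)

Neighbor tone.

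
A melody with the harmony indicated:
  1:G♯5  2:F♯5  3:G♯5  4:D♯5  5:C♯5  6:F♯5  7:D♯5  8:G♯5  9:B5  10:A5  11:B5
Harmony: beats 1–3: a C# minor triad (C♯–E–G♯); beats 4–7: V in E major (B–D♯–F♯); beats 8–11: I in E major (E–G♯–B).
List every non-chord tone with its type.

The harmony at that moment is C♯ minor triad (C♯, E, G♯); F♯5 is not a chord tone.
It is approached by step down from G♯5 and left by step up to G♯5.
Step away and step back to the same note — a neighbor tone (lower neighbor).
The harmony at that moment is B major triad (B, D♯, F♯); C♯5 is not a chord tone.
It is approached by step down from D♯5 and left by leap up to F♯5.
Step in, leap out — an escape tone.
The harmony at that moment is E major triad (E, G♯, B); A5 is not a chord tone.
It is approached by step down from B5 and left by step up to B5.
Step away and step back to the same note — a neighbor tone (lower neighbor).

F♯5 (beat 2) — neighbor tone; C♯5 (beat 5) — escape tone; A5 (beat 10) — neighbor tone.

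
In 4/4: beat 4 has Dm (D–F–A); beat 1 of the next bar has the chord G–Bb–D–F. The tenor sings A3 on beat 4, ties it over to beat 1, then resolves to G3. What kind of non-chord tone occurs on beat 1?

Suspension.

The harmony at that moment is G minor seventh chord (G, Bb, D, F); A3 is not a chord tone.
It is held over (the same pitch as the preceding A3) and left by step down to G3.
Held over from the previous chord and resolving down by step — a suspension.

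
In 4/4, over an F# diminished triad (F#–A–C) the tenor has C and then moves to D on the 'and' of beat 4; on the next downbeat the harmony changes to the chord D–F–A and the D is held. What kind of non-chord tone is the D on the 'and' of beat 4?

Anticipation.

The harmony at that moment is F# diminished triad (F#, A, C); D is not a chord tone.
It is approached by step up from C and then sustained as the same pitch into the next harmony.
Arriving early and becoming a chord tone when the harmony changes — an anticipation.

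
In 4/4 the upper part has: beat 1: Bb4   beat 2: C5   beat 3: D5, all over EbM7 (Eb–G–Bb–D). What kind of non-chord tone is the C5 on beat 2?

Passing tone.

The harmony at that moment is Eb major seventh chord (Eb, G, Bb, D); C5 is not a chord tone.
It is approached by step up from Bb4 and left by step up to D5.
Step in, step out in the same direction — a passing tone.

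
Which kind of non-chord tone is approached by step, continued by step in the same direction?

Passing tone.

Approach: by step. Departure: by step, continuing in the same direction.
Stepwise on both sides with no change of direction means the note fills in the space between two different chord tones — a passing tone. (Had it turned back to its starting note it would be a neighbor tone instead.)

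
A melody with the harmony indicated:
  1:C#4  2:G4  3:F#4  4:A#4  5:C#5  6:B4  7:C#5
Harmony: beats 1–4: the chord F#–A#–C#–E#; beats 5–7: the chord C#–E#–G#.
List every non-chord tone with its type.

G4 (beat 2) — appoggiatura; B4 (beat 6) — neighbor tone.

The harmony at that moment is F# major seventh chord (F#, A#, C#, E#); G4 is not a chord tone.
It is approached by leap up from C#4 and left by step down to F#4.
Leap in, step out — an appoggiatura.
The harmony at that moment is C# major triad (C#, E#, G#); B4 is not a chord tone.
It is approached by step down from C#5 and left by step up to C#5.
Step away and step back to the same note — a neighbor tone (lower neighbor).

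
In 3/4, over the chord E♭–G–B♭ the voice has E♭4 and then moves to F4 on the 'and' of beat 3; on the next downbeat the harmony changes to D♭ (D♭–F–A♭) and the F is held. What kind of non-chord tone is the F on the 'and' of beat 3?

The harmony at that moment is E♭ major triad (E♭, G, B♭); F4 is not a chord tone.
It is approached by step up from E♭4 and then sustained as the same pitch into the next harmony.
Arriving early and becoming a chord tone when the harmony changes — an anticipation.

Anticipation.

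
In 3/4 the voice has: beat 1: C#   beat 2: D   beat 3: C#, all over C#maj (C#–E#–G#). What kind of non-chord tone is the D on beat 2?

Upper neighbor tone.

The harmony at that moment is C# major triad (C#, E#, G#); D is not a chord tone.
It is approached by step up from C# and left by step down to C#.
Step away and step back to the same note — a neighbor tone (upper neighbor).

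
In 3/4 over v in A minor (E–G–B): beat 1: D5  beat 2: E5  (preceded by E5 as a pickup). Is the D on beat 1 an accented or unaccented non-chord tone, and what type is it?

The harmony at that moment is E minor triad (E, G, B); D5 is not a chord tone.
It is approached by step down from E5 and left by step up to E5.
Step away and step back to the same note — a neighbor tone (lower neighbor).
It falls on the downbeat, so it is accented.

Accented neighbor tone.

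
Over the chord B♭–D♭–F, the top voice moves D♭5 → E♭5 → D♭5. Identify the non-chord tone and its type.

The harmony at that moment is B♭ minor triad (B♭, D♭, F); E♭5 is not a chord tone.
It is approached by step up from D♭5 and left by step down to D♭5.
Step away and step back to the same note — a neighbor tone (upper neighbor).

E♭5 is a neighbor tone.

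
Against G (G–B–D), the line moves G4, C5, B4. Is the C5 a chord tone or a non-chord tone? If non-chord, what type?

The harmony at that moment is G major triad (G, B, D); C5 is not a chord tone.
It is approached by leap up from G4 and left by step down to B4.
Leap in, step out — an appoggiatura.

Non-chord tone — an appoggiatura.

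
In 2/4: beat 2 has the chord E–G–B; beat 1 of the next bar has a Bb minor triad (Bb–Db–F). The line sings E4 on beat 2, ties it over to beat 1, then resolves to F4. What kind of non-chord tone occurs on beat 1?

The harmony at that moment is Bb minor triad (Bb, Db, F); E4 is not a chord tone.
It is held over (the same pitch as the preceding E4) and left by step up to F4.
Held over from the previous chord and resolving up by step — a retardation.

Retardation.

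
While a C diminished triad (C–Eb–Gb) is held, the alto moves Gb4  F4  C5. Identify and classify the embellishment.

F4 is an escape tone.

The harmony at that moment is C diminished triad (C, Eb, Gb); F4 is not a chord tone.
It is approached by step down from Gb4 and left by leap up to C5.
Step in, leap out — an escape tone.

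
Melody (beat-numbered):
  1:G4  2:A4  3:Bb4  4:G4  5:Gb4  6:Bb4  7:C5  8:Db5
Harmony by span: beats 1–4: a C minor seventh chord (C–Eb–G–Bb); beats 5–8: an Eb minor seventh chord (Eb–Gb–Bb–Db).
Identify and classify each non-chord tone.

The harmony at that moment is C minor seventh chord (C, Eb, G, Bb); A4 is not a chord tone.
It is approached by step up from G4 and left by step up to Bb4.
Step in, step out in the same direction — a passing tone.
The harmony at that moment is Eb minor seventh chord (Eb, Gb, Bb, Db); C5 is not a chord tone.
It is approached by step up from Bb4 and left by step up to Db5.
Step in, step out in the same direction — a passing tone.

A4 (beat 2) — passing tone; C5 (beat 7) — passing tone.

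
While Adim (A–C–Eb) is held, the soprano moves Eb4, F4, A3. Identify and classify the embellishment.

F4 is an escape tone.

The harmony at that moment is A diminished triad (A, C, Eb); F4 is not a chord tone.
It is approached by step up from Eb4 and left by leap down to A3.
Step in, leap out — an escape tone.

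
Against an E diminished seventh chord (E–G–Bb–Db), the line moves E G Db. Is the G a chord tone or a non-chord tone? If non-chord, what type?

Chord tone (the third of E diminished seventh chord).

E diminished seventh chord contains E, G, Bb, Db; G is the third, so it is a chord tone.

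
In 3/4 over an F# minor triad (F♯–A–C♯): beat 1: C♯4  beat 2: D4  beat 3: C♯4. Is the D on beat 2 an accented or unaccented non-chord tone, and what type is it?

The harmony at that moment is F♯ minor triad (F♯, A, C♯); D4 is not a chord tone.
It is approached by step up from C♯4 and left by step down to C♯4.
Step away and step back to the same note — a neighbor tone (upper neighbor).
It falls on a weak beat, so it is unaccented.

Unaccented neighbor tone.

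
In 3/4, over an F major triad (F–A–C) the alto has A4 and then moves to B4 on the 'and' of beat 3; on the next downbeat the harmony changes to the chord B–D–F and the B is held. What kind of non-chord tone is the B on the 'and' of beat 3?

Anticipation.

The harmony at that moment is F major triad (F, A, C); B4 is not a chord tone.
It is approached by step up from A4 and then sustained as the same pitch into the next harmony.
Arriving early and becoming a chord tone when the harmony changes — an anticipation.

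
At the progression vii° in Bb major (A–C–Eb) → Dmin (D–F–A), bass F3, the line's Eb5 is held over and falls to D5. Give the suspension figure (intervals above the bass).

7–6 suspension.

At the second chord the bass is F3. The suspended Eb5 lies a seventh above the bass; after resolving down by step to D5, the interval above the bass becomes a sixth.
Suspension figures are named by those two intervals: 7–6.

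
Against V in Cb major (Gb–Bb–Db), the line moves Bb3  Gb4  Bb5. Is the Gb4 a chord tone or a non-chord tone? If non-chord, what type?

Chord tone (the root of Gb major triad).

Gb major triad contains Gb, Bb, Db; Gb is the root, so it is a chord tone.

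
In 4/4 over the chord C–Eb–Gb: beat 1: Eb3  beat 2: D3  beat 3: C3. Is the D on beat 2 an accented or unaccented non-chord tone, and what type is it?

Unaccented passing tone.

The harmony at that moment is C diminished triad (C, Eb, Gb); D3 is not a chord tone.
It is approached by step down from Eb3 and left by step down to C3.
Step in, step out in the same direction — a passing tone.
It falls on a weak beat, so it is unaccented.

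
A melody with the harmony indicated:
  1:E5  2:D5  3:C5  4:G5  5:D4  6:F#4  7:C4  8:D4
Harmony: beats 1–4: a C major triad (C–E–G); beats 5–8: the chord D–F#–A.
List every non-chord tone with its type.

The harmony at that moment is C major triad (C, E, G); D5 is not a chord tone.
It is approached by step down from E5 and left by step down to C5.
Step in, step out in the same direction — a passing tone.
The harmony at that moment is D major triad (D, F#, A); C4 is not a chord tone.
It is approached by leap down from F#4 and left by step up to D4.
Leap in, step out — an appoggiatura.

D5 (beat 2) — passing tone; C4 (beat 7) — appoggiatura.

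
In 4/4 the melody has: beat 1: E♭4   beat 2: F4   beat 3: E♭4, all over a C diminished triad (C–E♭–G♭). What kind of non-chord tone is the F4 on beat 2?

The harmony at that moment is C diminished triad (C, E♭, G♭); F4 is not a chord tone.
It is approached by step up from E♭4 and left by step down to E♭4.
Step away and step back to the same note — a neighbor tone (upper neighbor).

Upper neighbor tone.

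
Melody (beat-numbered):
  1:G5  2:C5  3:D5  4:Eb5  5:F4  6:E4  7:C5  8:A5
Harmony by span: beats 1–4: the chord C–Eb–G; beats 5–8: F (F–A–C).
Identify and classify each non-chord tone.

The harmony at that moment is C minor triad (C, Eb, G); D5 is not a chord tone.
It is approached by step up from C5 and left by step up to Eb5.
Step in, step out in the same direction — a passing tone.
The harmony at that moment is F major triad (F, A, C); E4 is not a chord tone.
It is approached by step down from F4 and left by leap up to C5.
Step in, leap out — an escape tone.

D5 (beat 3) — passing tone; E4 (beat 6) — escape tone.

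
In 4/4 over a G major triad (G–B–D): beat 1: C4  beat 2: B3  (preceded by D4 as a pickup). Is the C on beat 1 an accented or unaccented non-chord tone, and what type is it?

Accented passing tone.

The harmony at that moment is G major triad (G, B, D); C4 is not a chord tone.
It is approached by step down from D4 and left by step down to B3.
Step in, step out in the same direction — a passing tone.
It falls on the downbeat, so it is accented.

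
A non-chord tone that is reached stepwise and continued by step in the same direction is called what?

Passing tone.

Approach: by step. Departure: by step, continuing in the same direction.
Stepwise on both sides with no change of direction means the note fills in the space between two different chord tones — a passing tone. (Had it turned back to its starting note it would be a neighbor tone instead.)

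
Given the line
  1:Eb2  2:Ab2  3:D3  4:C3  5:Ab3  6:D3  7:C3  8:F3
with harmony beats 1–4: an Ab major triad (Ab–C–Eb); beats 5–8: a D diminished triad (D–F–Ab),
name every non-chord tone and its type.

D3 (beat 3) — appoggiatura; C3 (beat 7) — escape tone.

The harmony at that moment is Ab major triad (Ab, C, Eb); D3 is not a chord tone.
It is approached by leap up from Ab2 and left by step down to C3.
Leap in, step out — an appoggiatura.
The harmony at that moment is D diminished triad (D, F, Ab); C3 is not a chord tone.
It is approached by step down from D3 and left by leap up to F3.
Step in, leap out — an escape tone.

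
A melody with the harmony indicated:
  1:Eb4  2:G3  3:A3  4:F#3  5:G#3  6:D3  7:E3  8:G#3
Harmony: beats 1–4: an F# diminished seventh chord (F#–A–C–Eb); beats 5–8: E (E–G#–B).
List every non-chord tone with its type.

G3 (beat 2) — appoggiatura; D3 (beat 6) — appoggiatura.

The harmony at that moment is F# diminished seventh chord (F#, A, C, Eb); G3 is not a chord tone.
It is approached by leap down from Eb4 and left by step up to A3.
Leap in, step out — an appoggiatura.
The harmony at that moment is E major triad (E, G#, B); D3 is not a chord tone.
It is approached by leap down from G#3 and left by step up to E3.
Leap in, step out — an appoggiatura.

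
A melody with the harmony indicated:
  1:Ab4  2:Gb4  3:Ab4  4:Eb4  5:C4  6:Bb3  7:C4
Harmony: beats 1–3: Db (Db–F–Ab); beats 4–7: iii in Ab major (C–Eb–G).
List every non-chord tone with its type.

The harmony at that moment is Db major triad (Db, F, Ab); Gb4 is not a chord tone.
It is approached by step down from Ab4 and left by step up to Ab4.
Step away and step back to the same note — a neighbor tone (lower neighbor).
The harmony at that moment is C minor triad (C, Eb, G); Bb3 is not a chord tone.
It is approached by step down from C4 and left by step up to C4.
Step away and step back to the same note — a neighbor tone (lower neighbor).

Gb4 (beat 2) — neighbor tone; Bb3 (beat 6) — neighbor tone.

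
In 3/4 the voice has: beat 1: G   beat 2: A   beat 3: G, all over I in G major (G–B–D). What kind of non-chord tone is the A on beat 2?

The harmony at that moment is G major triad (G, B, D); A is not a chord tone.
It is approached by step up from G and left by step down to G.
Step away and step back to the same note — a neighbor tone (upper neighbor).

Upper neighbor tone.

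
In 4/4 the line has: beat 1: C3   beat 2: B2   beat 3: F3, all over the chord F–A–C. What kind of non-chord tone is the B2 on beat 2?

The harmony at that moment is F major triad (F, A, C); B2 is not a chord tone.
It is approached by step down from C3 and left by leap up to F3.
Step in, leap out, on a weak beat — an escape tone.

Escape tone.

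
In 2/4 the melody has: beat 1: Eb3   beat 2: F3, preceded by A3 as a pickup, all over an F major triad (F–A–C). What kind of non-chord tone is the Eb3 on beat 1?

The harmony at that moment is F major triad (F, A, C); Eb3 is not a chord tone.
It is approached by leap down from A3 and left by step up to F3.
Leap in, step out, metrically accented — an appoggiatura.

Appoggiatura.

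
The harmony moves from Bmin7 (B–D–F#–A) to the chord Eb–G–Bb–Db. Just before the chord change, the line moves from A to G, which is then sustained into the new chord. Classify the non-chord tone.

The harmony at that moment is B minor seventh chord (B, D, F#, A); G is not a chord tone.
It is approached by step down from A and then sustained as the same pitch into the next harmony.
Arriving early and becoming a chord tone when the harmony changes — an anticipation.

G is an anticipation.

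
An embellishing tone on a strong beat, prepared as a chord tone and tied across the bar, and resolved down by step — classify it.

Suspension.

Approach: by preparation — the pitch is first a chord tone, then held (tied or repeated) while the harmony changes under it. Departure: down by step. Metric position: strong.
A prepared dissonance that resolves downward by step — a suspension. (The same figure resolving upward would be a retardation.)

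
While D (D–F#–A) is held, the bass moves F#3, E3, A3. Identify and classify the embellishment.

E3 is an escape tone.

The harmony at that moment is D major triad (D, F#, A); E3 is not a chord tone.
It is approached by step down from F#3 and left by leap up to A3.
Step in, leap out — an escape tone.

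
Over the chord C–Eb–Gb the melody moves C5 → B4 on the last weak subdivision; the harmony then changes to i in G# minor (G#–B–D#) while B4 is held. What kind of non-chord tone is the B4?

The harmony at that moment is C diminished triad (C, Eb, Gb); B4 is not a chord tone.
It is approached by step down from C5 and then sustained as the same pitch into the next harmony.
Arriving early and becoming a chord tone when the harmony changes — an anticipation.

B4 is an anticipation.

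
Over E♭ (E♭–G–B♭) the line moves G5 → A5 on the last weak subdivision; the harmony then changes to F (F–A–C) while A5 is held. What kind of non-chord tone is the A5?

The harmony at that moment is E♭ major triad (E♭, G, B♭); A5 is not a chord tone.
It is approached by step up from G5 and then sustained as the same pitch into the next harmony.
Arriving early and becoming a chord tone when the harmony changes — an anticipation.

A5 is an anticipation.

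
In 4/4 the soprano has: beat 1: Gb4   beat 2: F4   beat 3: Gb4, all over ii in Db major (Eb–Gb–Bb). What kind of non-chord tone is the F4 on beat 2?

Lower neighbor tone.

The harmony at that moment is Eb minor triad (Eb, Gb, Bb); F4 is not a chord tone.
It is approached by step down from Gb4 and left by step up to Gb4.
Step away and step back to the same note — a neighbor tone (lower neighbor).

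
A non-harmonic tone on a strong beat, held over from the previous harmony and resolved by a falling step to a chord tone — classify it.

Approach: by preparation — the pitch is first a chord tone, then held (tied or repeated) while the harmony changes under it. Departure: down by step. Metric position: strong.
A prepared dissonance that resolves downward by step — a suspension. (The same figure resolving upward would be a retardation.)

Suspension.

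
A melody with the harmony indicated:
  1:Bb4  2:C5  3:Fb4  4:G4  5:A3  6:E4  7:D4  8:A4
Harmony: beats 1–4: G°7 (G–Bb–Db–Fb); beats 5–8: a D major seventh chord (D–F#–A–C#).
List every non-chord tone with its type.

C5 (beat 2) — escape tone; E4 (beat 6) — appoggiatura.

The harmony at that moment is G diminished seventh chord (G, Bb, Db, Fb); C5 is not a chord tone.
It is approached by step up from Bb4 and left by leap down to Fb4.
Step in, leap out — an escape tone.
The harmony at that moment is D major seventh chord (D, F#, A, C#); E4 is not a chord tone.
It is approached by leap up from A3 and left by step down to D4.
Leap in, step out — an appoggiatura.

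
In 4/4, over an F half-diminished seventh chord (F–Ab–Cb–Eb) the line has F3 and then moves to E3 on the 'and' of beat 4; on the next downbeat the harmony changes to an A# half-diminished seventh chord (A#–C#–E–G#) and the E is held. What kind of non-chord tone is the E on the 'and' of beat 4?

Anticipation.

The harmony at that moment is F half-diminished seventh chord (F, Ab, Cb, Eb); E3 is not a chord tone.
It is approached by step down from F3 and then sustained as the same pitch into the next harmony.
Arriving early and becoming a chord tone when the harmony changes — an anticipation.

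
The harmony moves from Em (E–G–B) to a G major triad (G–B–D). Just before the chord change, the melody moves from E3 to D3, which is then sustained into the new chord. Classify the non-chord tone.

D3 is an anticipation.

The harmony at that moment is E minor triad (E, G, B); D3 is not a chord tone.
It is approached by step down from E3 and then sustained as the same pitch into the next harmony.
Arriving early and becoming a chord tone when the harmony changes — an anticipation.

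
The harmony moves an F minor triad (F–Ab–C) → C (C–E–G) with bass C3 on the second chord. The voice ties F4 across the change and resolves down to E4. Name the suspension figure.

4–3 suspension.

At the second chord the bass is C3. The suspended F4 lies a fourth above the bass; after resolving down by step to E4, the interval above the bass becomes a third.
Suspension figures are named by those two intervals: 4–3.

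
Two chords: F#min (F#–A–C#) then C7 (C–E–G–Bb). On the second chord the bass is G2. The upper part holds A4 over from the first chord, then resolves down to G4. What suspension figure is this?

9–8 suspension.

At the second chord the bass is G2. The suspended A4 lies a ninth above the bass; after resolving down by step to G4, the interval above the bass becomes an octave.
Suspension figures are named by those two intervals: 9–8.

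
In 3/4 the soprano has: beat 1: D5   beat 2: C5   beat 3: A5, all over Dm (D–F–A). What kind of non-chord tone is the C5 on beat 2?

Escape tone.

The harmony at that moment is D minor triad (D, F, A); C5 is not a chord tone.
It is approached by step down from D5 and left by leap up to A5.
Step in, leap out, on a weak beat — an escape tone.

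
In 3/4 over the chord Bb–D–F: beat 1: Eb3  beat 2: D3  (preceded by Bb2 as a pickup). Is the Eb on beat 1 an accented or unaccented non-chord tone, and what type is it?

The harmony at that moment is Bb major triad (Bb, D, F); Eb3 is not a chord tone.
It is approached by leap up from Bb2 and left by step down to D3.
Leap in, step out — an appoggiatura.
It falls on the downbeat, so it is accented.

Accented appoggiatura.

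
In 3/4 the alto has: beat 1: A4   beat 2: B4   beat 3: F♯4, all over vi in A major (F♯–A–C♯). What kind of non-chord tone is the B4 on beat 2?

The harmony at that moment is F♯ minor triad (F♯, A, C♯); B4 is not a chord tone.
It is approached by step up from A4 and left by leap down to F♯4.
Step in, leap out, on a weak beat — an escape tone.

Escape tone.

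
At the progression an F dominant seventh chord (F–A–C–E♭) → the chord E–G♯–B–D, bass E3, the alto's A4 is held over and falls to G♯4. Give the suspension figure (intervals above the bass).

4–3 suspension.

At the second chord the bass is E3. The suspended A4 lies a fourth above the bass; after resolving down by step to G♯4, the interval above the bass becomes a third.
Suspension figures are named by those two intervals: 4–3.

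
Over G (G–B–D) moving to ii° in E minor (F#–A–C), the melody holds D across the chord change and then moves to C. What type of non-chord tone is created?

D is a suspension.

The harmony at that moment is F# diminished triad (F#, A, C); D is not a chord tone.
It is held over (the same pitch as the preceding D) and left by step down to C.
Held over from the previous chord and resolving down by step — a suspension.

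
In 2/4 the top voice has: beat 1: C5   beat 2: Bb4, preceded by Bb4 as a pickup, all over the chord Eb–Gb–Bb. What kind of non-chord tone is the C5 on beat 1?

The harmony at that moment is Eb minor triad (Eb, Gb, Bb); C5 is not a chord tone.
It is approached by step up from Bb4 and left by step down to Bb4.
Step away and step back to the same note — a neighbor tone (upper neighbor).

Upper neighbor tone.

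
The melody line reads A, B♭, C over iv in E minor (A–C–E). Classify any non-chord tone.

The harmony at that moment is A minor triad (A, C, E); B♭ is not a chord tone.
It is approached by step up from A and left by step up to C.
Step in, step out in the same direction — a passing tone.

B♭ is a passing tone.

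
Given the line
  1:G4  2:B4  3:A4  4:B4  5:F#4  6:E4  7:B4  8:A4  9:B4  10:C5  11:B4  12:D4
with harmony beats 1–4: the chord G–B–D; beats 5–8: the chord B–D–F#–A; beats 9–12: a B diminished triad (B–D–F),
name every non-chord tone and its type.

A4 (beat 3) — neighbor tone; E4 (beat 6) — escape tone; C5 (beat 10) — neighbor tone.

The harmony at that moment is G major triad (G, B, D); A4 is not a chord tone.
It is approached by step down from B4 and left by step up to B4.
Step away and step back to the same note — a neighbor tone (lower neighbor).
The harmony at that moment is B minor seventh chord (B, D, F#, A); E4 is not a chord tone.
It is approached by step down from F#4 and left by leap up to B4.
Step in, leap out — an escape tone.
The harmony at that moment is B diminished triad (B, D, F); C5 is not a chord tone.
It is approached by step up from B4 and left by step down to B4.
Step away and step back to the same note — a neighbor tone (upper neighbor).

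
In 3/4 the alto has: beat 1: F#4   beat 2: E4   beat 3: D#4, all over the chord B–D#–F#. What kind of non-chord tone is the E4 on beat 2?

The harmony at that moment is B major triad (B, D#, F#); E4 is not a chord tone.
It is approached by step down from F#4 and left by step down to D#4.
Step in, step out in the same direction — a passing tone.

Passing tone.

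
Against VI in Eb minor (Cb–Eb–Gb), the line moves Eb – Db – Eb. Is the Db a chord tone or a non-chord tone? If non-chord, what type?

Non-chord tone — a neighbor tone.

The harmony at that moment is Cb major triad (Cb, Eb, Gb); Db is not a chord tone.
It is approached by step down from Eb and left by step up to Eb.
Step away and step back to the same note — a neighbor tone (lower neighbor).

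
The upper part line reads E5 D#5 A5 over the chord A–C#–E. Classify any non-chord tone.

D#5 is an escape tone.

The harmony at that moment is A major triad (A, C#, E); D#5 is not a chord tone.
It is approached by step down from E5 and left by leap up to A5.
Step in, leap out — an escape tone.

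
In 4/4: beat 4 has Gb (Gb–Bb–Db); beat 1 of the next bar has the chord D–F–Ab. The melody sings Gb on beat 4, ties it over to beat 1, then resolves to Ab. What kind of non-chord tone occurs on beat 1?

Retardation.

The harmony at that moment is D diminished triad (D, F, Ab); Gb is not a chord tone.
It is held over (the same pitch as the preceding Gb) and left by step up to Ab.
Held over from the previous chord and resolving up by step — a retardation.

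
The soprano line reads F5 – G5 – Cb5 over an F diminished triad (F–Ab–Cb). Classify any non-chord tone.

The harmony at that moment is F diminished triad (F, Ab, Cb); G5 is not a chord tone.
It is approached by step up from F5 and left by leap down to Cb5.
Step in, leap out — an escape tone.

G5 is an escape tone.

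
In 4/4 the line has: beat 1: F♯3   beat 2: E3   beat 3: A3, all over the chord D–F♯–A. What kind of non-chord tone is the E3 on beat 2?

The harmony at that moment is D major triad (D, F♯, A); E3 is not a chord tone.
It is approached by step down from F♯3 and left by leap up to A3.
Step in, leap out, on a weak beat — an escape tone.

Escape tone.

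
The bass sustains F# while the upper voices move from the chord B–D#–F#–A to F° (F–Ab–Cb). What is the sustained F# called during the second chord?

The harmony at that moment is F diminished triad (F, Ab, Cb); F# is not a chord tone.
It is held over (the same pitch as the preceding F#) and then sustained as the same pitch into the next harmony.
Sustained through a change of harmony — a pedal tone.

Pedal tone (pedal point).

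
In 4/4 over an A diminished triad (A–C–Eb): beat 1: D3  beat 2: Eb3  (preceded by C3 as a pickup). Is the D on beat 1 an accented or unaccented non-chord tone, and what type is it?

The harmony at that moment is A diminished triad (A, C, Eb); D3 is not a chord tone.
It is approached by step up from C3 and left by step up to Eb3.
Step in, step out in the same direction — a passing tone.
It falls on the downbeat, so it is accented.

Accented passing tone.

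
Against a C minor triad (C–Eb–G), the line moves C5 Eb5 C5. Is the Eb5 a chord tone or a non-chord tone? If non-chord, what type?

Chord tone (the third of C minor triad).

C minor triad contains C, Eb, G; Eb is the third, so it is a chord tone.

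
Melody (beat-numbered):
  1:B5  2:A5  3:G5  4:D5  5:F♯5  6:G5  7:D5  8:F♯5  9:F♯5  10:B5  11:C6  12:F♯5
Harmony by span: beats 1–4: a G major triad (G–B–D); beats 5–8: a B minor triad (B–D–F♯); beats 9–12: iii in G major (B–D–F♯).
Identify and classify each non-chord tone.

A5 (beat 2) — passing tone; G5 (beat 6) — escape tone; C6 (beat 11) — escape tone.

The harmony at that moment is G major triad (G, B, D); A5 is not a chord tone.
It is approached by step down from B5 and left by step down to G5.
Step in, step out in the same direction — a passing tone.
The harmony at that moment is B minor triad (B, D, F♯); G5 is not a chord tone.
It is approached by step up from F♯5 and left by leap down to D5.
Step in, leap out — an escape tone.
The harmony at that moment is B minor triad (B, D, F♯); C6 is not a chord tone.
It is approached by step up from B5 and left by leap down to F♯5.
Step in, leap out — an escape tone.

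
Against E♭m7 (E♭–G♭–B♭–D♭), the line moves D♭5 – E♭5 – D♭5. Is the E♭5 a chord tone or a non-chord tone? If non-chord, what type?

Eb minor seventh chord contains E♭, G♭, B♭, D♭; E♭ is the root, so it is a chord tone.

Chord tone (the root of Eb minor seventh chord).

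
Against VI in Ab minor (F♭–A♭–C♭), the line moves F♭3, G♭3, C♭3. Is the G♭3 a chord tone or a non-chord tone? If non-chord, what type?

Non-chord tone — an escape tone.

The harmony at that moment is F♭ major triad (F♭, A♭, C♭); G♭3 is not a chord tone.
It is approached by step up from F♭3 and left by leap down to C♭3.
Step in, leap out — an escape tone.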